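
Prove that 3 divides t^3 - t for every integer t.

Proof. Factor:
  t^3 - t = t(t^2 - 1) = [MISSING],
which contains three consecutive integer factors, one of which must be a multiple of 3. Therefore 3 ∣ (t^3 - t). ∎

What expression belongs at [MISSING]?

t(t^2 - 1) = t(t - 1)(t + 1) = (t - 1)t(t + 1).
These three factors are consecutive integers, so their product is divisible by 3.

(t - 1)t(t + 1)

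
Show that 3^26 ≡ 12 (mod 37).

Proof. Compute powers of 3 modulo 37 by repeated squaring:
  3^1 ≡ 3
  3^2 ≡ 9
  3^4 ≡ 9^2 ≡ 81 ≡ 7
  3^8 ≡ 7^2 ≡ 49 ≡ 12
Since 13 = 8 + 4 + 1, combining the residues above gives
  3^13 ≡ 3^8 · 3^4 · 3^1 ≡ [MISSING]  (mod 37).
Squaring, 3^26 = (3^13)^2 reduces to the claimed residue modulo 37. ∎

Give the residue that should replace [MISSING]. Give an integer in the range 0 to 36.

30

3^8 · 3^4 · 3^1 ≡ 12 · 7 · 3 = 252.
252 mod 37 = 30, so 3^13 ≡ 30 (mod 37).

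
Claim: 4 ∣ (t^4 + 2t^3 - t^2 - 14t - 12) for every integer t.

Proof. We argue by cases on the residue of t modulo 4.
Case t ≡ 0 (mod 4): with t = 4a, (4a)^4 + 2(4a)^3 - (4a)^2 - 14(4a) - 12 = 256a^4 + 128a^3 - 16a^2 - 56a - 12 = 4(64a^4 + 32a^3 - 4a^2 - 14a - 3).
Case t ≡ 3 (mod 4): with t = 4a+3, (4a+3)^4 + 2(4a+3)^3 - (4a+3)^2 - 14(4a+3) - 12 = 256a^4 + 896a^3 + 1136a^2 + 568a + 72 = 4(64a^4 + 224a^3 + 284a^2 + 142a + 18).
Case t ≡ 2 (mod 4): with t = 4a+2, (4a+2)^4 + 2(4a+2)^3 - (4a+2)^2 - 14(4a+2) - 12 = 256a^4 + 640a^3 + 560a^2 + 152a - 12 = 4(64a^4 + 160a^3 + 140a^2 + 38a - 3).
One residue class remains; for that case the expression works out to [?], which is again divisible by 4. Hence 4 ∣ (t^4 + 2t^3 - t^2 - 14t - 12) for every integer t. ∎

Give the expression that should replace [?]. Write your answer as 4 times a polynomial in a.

The residues treated are {0, 3, 2}, so the missing case is t ≡ 1 (mod 4); write t = 4a+1.
Then (4a+1)^4 + 2(4a+1)^3 - (4a+1)^2 - 14(4a+1) - 12 = 256a^4 + 384a^3 + 176a^2 - 24a - 24 = 4(64a^4 + 96a^3 + 44a^2 - 6a - 6).

4(64a^4 + 96a^3 + 44a^2 - 6a - 6)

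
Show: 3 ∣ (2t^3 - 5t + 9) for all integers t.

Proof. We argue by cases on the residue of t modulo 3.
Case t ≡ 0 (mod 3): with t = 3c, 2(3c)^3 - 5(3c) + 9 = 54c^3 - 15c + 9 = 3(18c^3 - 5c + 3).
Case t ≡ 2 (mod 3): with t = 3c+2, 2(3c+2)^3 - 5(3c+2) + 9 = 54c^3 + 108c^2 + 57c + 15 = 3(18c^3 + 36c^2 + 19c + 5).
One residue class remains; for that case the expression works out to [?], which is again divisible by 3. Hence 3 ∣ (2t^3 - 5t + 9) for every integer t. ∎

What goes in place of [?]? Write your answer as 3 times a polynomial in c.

Only t ≡ 1 (mod 3) is unaccounted for. Put t = 3c+1:
2(3c+1)^3 - 5(3c+1) + 9 expands to 54c^3 + 54c^2 + 3c + 6,
and factoring out 3 leaves 3(18c^3 + 18c^2 + c + 2).

3(18c^3 + 18c^2 + c + 2)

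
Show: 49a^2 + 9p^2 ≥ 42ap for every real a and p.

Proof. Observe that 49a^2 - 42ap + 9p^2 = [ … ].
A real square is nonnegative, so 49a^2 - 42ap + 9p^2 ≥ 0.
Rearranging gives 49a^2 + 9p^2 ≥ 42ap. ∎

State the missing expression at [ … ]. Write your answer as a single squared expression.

(7a - 3p)^2

49a^2 - 42ap + 9p^2 is a perfect-square trinomial: the outer terms are (7a)^2 and (3p)^2, and the cross term is -2·7a·3p.
So 49a^2 - 42ap + 9p^2 = (7a - 3p)^2 ≥ 0.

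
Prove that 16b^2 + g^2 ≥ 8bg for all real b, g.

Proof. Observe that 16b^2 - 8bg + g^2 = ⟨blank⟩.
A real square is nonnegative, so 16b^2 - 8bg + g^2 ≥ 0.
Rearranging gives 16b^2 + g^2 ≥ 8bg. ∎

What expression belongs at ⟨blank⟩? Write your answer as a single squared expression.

(4b - g)^2

16b^2 - 8bg + g^2 is a perfect-square trinomial: the outer terms are (4b)^2 and (g)^2, and the cross term is -2·4b·g.
So 16b^2 - 8bg + g^2 = (4b - g)^2 ≥ 0.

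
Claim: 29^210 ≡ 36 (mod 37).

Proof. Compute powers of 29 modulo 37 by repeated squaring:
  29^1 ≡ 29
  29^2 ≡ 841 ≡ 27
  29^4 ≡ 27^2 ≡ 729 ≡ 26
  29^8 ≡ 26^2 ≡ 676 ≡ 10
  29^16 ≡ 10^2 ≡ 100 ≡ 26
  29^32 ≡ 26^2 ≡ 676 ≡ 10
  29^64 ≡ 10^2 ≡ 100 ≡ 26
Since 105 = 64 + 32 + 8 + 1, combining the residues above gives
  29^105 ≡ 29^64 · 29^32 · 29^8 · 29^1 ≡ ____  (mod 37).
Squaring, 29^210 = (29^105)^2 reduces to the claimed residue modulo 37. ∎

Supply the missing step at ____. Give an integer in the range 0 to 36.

31

29^64 · 29^32 · 29^8 · 29^1 ≡ 26 · 10 · 10 · 29 = 75400.
75400 mod 37 = 31, so 29^105 ≡ 31 (mod 37).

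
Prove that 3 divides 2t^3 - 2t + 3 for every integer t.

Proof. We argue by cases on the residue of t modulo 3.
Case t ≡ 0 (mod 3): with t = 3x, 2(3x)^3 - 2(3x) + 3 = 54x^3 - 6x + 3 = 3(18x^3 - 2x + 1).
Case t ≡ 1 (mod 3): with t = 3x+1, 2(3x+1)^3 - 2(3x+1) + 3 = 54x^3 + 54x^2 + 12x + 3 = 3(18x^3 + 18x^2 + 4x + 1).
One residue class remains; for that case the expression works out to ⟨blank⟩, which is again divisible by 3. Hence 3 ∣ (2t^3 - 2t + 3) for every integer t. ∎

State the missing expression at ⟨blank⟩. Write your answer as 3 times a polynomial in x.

3(18x^3 + 36x^2 + 22x + 5)

The residues treated are {0, 1}, so the missing case is t ≡ 2 (mod 3); write t = 3x+2.
Then 2(3x+2)^3 - 2(3x+2) + 3 = 54x^3 + 108x^2 + 66x + 15 = 3(18x^3 + 36x^2 + 22x + 5).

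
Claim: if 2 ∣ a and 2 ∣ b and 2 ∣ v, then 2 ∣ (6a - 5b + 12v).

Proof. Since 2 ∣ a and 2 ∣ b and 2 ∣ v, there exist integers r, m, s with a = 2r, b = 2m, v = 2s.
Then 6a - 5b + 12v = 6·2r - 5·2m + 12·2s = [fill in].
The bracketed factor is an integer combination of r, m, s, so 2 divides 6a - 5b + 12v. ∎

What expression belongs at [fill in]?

2(-5m + 6r + 12s)

Each term has a factor of 2: 6·2r - 5·2m + 12·2s = 2·(-5m + 6r + 12s).
Since -5m + 6r + 12s is an integer, 2 ∣ (6a - 5b + 12v).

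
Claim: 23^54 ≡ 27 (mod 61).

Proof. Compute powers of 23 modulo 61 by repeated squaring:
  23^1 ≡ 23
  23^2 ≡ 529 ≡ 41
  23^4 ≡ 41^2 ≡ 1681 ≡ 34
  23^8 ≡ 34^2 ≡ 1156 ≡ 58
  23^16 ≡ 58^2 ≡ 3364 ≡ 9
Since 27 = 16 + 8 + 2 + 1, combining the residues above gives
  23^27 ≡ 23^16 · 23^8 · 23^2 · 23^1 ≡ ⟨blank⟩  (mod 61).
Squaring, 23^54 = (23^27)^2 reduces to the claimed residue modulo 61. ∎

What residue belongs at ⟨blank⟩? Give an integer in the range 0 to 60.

37

Multiply the listed residues: 9 · 58 · 41 · 23 = 522 → 21402 → 492246.
Reducing modulo 61: 492246 = 8069·61 + 37, so 23^27 ≡ 37.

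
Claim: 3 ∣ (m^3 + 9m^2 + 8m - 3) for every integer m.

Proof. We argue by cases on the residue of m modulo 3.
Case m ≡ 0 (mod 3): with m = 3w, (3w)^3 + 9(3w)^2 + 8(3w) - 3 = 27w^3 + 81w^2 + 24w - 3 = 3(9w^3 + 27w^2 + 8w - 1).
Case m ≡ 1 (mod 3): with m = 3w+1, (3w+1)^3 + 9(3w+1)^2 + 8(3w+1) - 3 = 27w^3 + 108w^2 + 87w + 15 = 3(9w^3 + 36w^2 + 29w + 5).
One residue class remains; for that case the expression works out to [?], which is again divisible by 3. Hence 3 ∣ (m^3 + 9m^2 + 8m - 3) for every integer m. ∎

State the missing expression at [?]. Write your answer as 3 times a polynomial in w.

Only m ≡ 2 (mod 3) is unaccounted for. Put m = 3w+2:
(3w+2)^3 + 9(3w+2)^2 + 8(3w+2) - 3 expands to 27w^3 + 135w^2 + 168w + 57,
and factoring out 3 leaves 3(9w^3 + 45w^2 + 56w + 19).

3(9w^3 + 45w^2 + 56w + 19)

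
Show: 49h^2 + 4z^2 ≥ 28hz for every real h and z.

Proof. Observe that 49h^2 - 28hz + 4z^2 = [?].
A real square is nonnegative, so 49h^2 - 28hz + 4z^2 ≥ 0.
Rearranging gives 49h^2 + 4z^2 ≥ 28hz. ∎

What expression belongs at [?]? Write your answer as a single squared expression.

(7h - 2z)^2

49h^2 - 28hz + 4z^2 is a perfect-square trinomial: the outer terms are (7h)^2 and (2z)^2, and the cross term is -2·7h·2z.
So 49h^2 - 28hz + 4z^2 = (7h - 2z)^2 ≥ 0.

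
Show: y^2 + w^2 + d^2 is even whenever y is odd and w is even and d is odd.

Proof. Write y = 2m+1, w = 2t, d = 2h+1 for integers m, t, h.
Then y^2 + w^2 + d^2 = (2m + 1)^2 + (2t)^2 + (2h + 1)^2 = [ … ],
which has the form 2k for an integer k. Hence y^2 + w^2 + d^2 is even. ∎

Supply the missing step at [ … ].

2(2h^2 + 2h + 2m^2 + 2m + 2t^2 + 1)

(2m + 1)^2 + (2t)^2 + (2h + 1)^2 = 4h^2 + 4h + 4m^2 + 4m + 4t^2 + 2
= 2(2h^2 + 2h + 2m^2 + 2m + 2t^2 + 1).
Since 2h^2 + 2h + 2m^2 + 2m + 2t^2 + 1 is an integer, the sum of squares is of the form 2k for an integer k.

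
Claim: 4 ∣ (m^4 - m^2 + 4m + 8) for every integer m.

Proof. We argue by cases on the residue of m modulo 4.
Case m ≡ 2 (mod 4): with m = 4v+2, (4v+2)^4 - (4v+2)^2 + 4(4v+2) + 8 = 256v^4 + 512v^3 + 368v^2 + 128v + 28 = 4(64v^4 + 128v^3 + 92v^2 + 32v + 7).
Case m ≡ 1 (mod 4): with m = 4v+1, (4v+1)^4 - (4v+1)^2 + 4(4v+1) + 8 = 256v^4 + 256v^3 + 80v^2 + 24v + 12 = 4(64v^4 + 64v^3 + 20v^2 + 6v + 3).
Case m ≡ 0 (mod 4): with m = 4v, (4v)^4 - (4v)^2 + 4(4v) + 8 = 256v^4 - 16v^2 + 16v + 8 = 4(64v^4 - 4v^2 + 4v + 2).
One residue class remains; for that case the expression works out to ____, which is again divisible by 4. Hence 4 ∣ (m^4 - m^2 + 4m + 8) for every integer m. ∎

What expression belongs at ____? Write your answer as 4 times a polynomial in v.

The residues treated are {2, 1, 0}, so the missing case is m ≡ 3 (mod 4); write m = 4v+3.
Then (4v+3)^4 - (4v+3)^2 + 4(4v+3) + 8 = 256v^4 + 768v^3 + 848v^2 + 424v + 92 = 4(64v^4 + 192v^3 + 212v^2 + 106v + 23).

4(64v^4 + 192v^3 + 212v^2 + 106v + 23)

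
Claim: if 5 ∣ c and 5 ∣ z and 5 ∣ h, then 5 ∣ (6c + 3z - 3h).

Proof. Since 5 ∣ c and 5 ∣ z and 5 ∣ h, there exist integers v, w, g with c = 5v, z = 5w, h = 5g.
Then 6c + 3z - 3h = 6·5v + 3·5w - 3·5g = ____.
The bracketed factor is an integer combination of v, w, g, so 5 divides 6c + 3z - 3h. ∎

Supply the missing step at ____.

5(-3g + 6v + 3w)

Pull the common 5 out of every term: 6·5v + 3·5w - 3·5g = 5(-3g + 6v + 3w).
-3g + 6v + 3w is an integer, which exhibits the divisibility.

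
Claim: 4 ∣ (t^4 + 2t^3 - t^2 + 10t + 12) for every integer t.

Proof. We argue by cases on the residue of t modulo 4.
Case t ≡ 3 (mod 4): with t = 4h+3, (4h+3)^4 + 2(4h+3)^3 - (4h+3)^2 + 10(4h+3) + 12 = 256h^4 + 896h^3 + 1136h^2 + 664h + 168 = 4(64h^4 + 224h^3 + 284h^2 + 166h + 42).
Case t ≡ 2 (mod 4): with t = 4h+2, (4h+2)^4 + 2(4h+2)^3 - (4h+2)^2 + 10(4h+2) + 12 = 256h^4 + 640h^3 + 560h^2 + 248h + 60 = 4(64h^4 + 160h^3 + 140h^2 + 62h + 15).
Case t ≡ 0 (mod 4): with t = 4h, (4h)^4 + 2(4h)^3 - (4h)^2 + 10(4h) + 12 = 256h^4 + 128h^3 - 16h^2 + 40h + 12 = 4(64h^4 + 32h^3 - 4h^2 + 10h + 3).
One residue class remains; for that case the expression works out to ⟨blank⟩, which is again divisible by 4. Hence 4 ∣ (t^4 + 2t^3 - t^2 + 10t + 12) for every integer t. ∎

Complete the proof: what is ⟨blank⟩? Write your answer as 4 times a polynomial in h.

4(64h^4 + 96h^3 + 44h^2 + 18h + 6)

The residues treated are {3, 2, 0}, so the missing case is t ≡ 1 (mod 4); write t = 4h+1.
Then (4h+1)^4 + 2(4h+1)^3 - (4h+1)^2 + 10(4h+1) + 12 = 256h^4 + 384h^3 + 176h^2 + 72h + 24 = 4(64h^4 + 96h^3 + 44h^2 + 18h + 6).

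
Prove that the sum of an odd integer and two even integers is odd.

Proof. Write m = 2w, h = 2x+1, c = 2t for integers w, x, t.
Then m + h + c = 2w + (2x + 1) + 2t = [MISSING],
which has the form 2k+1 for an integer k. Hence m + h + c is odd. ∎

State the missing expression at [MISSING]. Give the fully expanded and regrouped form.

2(t + w + x) + 1

Expanding: 2w + (2x + 1) + 2t = 2t + 2w + 2x + 1.
Every term except the constant is even, so this is 2(t + w + x) + 1,
and t + w + x ∈ ℤ gives the required form.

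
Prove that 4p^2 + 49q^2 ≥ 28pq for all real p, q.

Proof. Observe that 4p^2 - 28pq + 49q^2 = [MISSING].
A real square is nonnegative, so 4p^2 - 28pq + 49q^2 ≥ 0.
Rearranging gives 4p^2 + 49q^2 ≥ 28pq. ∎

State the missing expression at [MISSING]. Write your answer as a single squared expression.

(2p - 7q)^2

The leading and trailing coefficients are 2^2 and 7^2, and 28 = 2·2·7, so the trinomial is (2p - 7q)^2.
Hence 4p^2 - 28pq + 49q^2 ≥ 0.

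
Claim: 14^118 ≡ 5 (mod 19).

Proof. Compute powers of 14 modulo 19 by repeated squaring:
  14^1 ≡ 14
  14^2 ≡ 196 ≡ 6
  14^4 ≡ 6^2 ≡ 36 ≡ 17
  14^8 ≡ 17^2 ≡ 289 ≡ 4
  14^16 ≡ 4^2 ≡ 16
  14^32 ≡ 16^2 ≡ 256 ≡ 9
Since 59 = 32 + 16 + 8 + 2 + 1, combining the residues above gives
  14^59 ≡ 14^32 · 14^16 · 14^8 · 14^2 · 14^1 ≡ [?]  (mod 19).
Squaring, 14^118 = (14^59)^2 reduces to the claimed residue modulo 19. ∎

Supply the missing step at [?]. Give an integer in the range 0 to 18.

10

Multiply the listed residues: 9 · 16 · 4 · 6 · 14 = 144 → 576 → 3456 → 48384.
Reducing modulo 19: 48384 = 2546·19 + 10, so 14^59 ≡ 10.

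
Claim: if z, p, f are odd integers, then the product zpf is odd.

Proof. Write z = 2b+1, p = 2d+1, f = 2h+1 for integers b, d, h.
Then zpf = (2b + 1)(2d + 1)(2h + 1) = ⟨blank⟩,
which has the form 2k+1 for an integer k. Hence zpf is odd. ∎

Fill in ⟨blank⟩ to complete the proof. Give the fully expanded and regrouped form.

2(4bdh + 2bd + 2bh + b + 2dh + d + h) + 1

Expanding: (2b + 1)(2d + 1)(2h + 1) = 8bdh + 4bd + 4bh + 2b + 4dh + 2d + 2h + 1.
Every term except the constant is even, so this is 2(4bdh + 2bd + 2bh + b + 2dh + d + h) + 1,
and 4bdh + 2bd + 2bh + b + 2dh + d + h ∈ ℤ gives the required form.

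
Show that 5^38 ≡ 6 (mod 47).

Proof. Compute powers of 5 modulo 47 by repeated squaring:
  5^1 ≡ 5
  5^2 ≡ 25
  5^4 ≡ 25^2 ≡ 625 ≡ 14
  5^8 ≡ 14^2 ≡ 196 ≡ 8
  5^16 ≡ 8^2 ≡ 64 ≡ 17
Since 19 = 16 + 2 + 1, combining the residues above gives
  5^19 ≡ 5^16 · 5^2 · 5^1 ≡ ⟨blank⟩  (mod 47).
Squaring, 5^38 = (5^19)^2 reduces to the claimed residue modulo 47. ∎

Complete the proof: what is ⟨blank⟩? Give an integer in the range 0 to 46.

5^16 · 5^2 · 5^1 ≡ 17 · 25 · 5 = 2125.
2125 mod 47 = 10, so 5^19 ≡ 10 (mod 47).

10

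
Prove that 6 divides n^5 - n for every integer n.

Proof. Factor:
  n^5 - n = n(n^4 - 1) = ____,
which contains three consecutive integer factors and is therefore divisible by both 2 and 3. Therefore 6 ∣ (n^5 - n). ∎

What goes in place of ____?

(n - 1)n(n + 1)(n^2 + 1)

n^4 - 1 = (n^2 - 1)(n^2 + 1), and n^2 - 1 = (n-1)(n+1).
So n(n^4 - 1) = (n - 1)n(n + 1)(n^2 + 1).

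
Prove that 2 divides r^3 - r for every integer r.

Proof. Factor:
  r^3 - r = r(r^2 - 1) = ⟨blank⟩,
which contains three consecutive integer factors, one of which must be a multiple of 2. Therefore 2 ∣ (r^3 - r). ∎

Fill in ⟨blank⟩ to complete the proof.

r(r^2 - 1) = r(r - 1)(r + 1) = (r - 1)r(r + 1).
These three factors are consecutive integers, so their product is divisible by 2.

(r - 1)r(r + 1)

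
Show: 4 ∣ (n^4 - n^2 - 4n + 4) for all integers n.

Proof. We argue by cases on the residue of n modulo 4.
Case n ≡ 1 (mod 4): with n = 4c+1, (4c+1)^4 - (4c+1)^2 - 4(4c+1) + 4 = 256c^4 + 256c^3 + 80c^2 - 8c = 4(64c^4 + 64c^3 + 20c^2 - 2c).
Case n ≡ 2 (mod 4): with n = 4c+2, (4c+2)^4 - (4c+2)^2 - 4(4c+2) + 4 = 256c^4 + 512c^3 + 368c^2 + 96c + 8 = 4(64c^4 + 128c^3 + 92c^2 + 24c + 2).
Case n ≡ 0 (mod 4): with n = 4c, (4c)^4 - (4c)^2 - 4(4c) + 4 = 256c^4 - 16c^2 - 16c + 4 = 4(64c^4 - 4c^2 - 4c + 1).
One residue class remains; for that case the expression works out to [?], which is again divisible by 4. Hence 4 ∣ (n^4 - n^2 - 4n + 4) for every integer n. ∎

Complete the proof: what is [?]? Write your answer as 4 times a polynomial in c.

The residues treated are {1, 2, 0}, so the missing case is n ≡ 3 (mod 4); write n = 4c+3.
Then (4c+3)^4 - (4c+3)^2 - 4(4c+3) + 4 = 256c^4 + 768c^3 + 848c^2 + 392c + 64 = 4(64c^4 + 192c^3 + 212c^2 + 98c + 16).

4(64c^4 + 192c^3 + 212c^2 + 98c + 16)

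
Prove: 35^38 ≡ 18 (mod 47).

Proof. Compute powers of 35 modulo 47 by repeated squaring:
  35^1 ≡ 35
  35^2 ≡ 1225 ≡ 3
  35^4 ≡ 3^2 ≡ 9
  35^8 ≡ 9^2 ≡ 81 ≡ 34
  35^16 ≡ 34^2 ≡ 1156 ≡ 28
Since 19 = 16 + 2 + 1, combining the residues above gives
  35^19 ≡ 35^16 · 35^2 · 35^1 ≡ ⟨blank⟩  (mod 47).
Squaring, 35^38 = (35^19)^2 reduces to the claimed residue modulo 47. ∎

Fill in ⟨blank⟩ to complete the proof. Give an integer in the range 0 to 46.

Multiply the listed residues: 28 · 3 · 35 = 84 → 2940.
Reducing modulo 47: 2940 = 62·47 + 26, so 35^19 ≡ 26.

26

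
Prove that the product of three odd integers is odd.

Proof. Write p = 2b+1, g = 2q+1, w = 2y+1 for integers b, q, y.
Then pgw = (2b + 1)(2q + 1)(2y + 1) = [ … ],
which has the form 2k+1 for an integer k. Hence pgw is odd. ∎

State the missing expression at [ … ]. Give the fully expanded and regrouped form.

(2b + 1)(2q + 1)(2y + 1) = 8bqy + 4bq + 4by + 2b + 4qy + 2q + 2y + 1
= 2(4bqy + 2bq + 2by + b + 2qy + q + y) + 1.
Since 4bqy + 2bq + 2by + b + 2qy + q + y is an integer, the product is of the form 2k+1 for an integer k.

2(4bqy + 2bq + 2by + b + 2qy + q + y) + 1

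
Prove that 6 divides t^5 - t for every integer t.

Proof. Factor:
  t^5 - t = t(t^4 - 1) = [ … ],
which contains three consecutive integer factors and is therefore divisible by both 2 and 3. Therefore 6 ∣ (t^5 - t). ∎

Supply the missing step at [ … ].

t^4 - 1 = (t^2 - 1)(t^2 + 1), and t^2 - 1 = (t-1)(t+1).
So t(t^4 - 1) = (t - 1)t(t + 1)(t^2 + 1).

(t - 1)t(t + 1)(t^2 + 1)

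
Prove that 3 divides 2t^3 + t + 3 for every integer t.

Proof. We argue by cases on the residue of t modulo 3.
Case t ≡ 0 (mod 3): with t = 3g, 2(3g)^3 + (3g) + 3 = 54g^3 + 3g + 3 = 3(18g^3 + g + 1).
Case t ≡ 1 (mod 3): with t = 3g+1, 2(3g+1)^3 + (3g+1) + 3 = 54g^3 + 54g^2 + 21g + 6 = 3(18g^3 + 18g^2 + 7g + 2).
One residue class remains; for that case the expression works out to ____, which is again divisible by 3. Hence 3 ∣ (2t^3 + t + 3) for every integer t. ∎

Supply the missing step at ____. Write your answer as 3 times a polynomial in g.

3(18g^3 + 36g^2 + 25g + 7)

Only t ≡ 2 (mod 3) is unaccounted for. Put t = 3g+2:
2(3g+2)^3 + (3g+2) + 3 expands to 54g^3 + 108g^2 + 75g + 21,
and factoring out 3 leaves 3(18g^3 + 36g^2 + 25g + 7).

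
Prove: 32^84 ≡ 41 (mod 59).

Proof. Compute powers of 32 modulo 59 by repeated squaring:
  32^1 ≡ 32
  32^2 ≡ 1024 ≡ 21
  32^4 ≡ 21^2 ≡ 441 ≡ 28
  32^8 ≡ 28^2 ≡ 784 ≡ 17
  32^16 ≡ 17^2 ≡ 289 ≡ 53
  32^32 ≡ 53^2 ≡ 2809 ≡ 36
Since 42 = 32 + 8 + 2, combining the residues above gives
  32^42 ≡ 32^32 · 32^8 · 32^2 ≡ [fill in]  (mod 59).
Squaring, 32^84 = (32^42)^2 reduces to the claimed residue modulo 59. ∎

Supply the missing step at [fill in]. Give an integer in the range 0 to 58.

49

Multiply the listed residues: 36 · 17 · 21 = 612 → 12852.
Reducing modulo 59: 12852 = 217·59 + 49, so 32^42 ≡ 49.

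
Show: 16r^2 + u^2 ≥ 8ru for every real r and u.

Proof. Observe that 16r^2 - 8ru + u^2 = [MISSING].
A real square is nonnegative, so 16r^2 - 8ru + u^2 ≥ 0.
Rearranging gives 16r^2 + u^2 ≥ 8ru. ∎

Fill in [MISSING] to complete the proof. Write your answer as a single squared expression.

The leading and trailing coefficients are 4^2 and 1^2, and 8 = 2·4·1, so the trinomial is (4r - u)^2.
Hence 16r^2 - 8ru + u^2 ≥ 0.

(4r - u)^2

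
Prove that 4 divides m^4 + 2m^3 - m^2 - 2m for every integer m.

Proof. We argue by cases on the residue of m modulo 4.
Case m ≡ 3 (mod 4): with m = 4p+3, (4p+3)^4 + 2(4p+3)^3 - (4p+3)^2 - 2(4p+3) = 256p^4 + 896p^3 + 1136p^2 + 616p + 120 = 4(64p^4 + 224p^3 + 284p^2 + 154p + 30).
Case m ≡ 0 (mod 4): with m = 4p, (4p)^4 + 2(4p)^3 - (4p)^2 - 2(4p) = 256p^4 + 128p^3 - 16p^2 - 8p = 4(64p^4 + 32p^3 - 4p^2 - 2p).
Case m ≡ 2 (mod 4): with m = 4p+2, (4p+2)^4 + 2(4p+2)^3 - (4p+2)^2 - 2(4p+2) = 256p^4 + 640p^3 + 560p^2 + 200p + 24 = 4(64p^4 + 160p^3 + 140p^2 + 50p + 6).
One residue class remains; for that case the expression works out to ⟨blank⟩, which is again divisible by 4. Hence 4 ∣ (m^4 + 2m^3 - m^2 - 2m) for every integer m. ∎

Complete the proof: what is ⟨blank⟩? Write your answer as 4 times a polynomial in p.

4(64p^4 + 96p^3 + 44p^2 + 6p)

The residues treated are {3, 0, 2}, so the missing case is m ≡ 1 (mod 4); write m = 4p+1.
Then (4p+1)^4 + 2(4p+1)^3 - (4p+1)^2 - 2(4p+1) = 256p^4 + 384p^3 + 176p^2 + 24p = 4(64p^4 + 96p^3 + 44p^2 + 6p).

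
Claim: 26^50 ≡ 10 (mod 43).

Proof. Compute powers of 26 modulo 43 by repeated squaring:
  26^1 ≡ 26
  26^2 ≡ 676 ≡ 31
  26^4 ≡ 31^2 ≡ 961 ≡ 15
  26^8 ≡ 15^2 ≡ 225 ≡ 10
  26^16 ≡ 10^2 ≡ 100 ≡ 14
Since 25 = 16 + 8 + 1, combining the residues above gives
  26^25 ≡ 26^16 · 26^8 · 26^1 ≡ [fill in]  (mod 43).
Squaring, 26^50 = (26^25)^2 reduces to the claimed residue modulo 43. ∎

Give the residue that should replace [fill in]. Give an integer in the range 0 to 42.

Multiply the listed residues: 14 · 10 · 26 = 140 → 3640.
Reducing modulo 43: 3640 = 84·43 + 28, so 26^25 ≡ 28.

28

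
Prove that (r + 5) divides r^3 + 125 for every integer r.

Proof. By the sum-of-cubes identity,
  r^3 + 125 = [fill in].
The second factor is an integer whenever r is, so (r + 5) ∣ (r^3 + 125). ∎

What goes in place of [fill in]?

Polynomial division of r^3 + 125 by r + 5 leaves remainder 0 and quotient r^2 - 5r + 25.
Hence r^3 + 125 = (r + 5)(r^2 - 5r + 25).

(r + 5)(r^2 - 5r + 25)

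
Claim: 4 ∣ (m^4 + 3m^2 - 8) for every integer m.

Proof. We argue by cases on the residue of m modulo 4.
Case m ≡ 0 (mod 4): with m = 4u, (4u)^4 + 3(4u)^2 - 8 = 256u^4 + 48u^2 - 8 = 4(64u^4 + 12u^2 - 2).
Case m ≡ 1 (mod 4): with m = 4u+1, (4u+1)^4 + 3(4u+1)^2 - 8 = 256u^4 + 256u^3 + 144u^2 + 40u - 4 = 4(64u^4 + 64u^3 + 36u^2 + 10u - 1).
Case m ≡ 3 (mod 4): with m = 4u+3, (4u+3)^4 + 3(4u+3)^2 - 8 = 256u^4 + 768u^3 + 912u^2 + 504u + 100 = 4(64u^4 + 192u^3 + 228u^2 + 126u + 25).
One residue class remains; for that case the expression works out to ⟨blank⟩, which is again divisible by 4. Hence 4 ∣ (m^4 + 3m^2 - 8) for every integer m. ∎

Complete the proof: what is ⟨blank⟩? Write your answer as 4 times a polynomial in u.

4(64u^4 + 128u^3 + 108u^2 + 44u + 5)

The residues treated are {0, 1, 3}, so the missing case is m ≡ 2 (mod 4); write m = 4u+2.
Then (4u+2)^4 + 3(4u+2)^2 - 8 = 256u^4 + 512u^3 + 432u^2 + 176u + 20 = 4(64u^4 + 128u^3 + 108u^2 + 44u + 5).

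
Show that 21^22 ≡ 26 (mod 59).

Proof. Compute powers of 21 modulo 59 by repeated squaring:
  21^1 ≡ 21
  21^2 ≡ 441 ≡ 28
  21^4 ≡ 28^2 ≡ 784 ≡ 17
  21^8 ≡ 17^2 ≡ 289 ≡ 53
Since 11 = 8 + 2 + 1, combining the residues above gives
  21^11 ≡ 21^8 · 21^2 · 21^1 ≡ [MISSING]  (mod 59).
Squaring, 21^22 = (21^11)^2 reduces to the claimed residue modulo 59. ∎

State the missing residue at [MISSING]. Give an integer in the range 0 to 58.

12

Multiply the listed residues: 53 · 28 · 21 = 1484 → 31164.
Reducing modulo 59: 31164 = 528·59 + 12, so 21^11 ≡ 12.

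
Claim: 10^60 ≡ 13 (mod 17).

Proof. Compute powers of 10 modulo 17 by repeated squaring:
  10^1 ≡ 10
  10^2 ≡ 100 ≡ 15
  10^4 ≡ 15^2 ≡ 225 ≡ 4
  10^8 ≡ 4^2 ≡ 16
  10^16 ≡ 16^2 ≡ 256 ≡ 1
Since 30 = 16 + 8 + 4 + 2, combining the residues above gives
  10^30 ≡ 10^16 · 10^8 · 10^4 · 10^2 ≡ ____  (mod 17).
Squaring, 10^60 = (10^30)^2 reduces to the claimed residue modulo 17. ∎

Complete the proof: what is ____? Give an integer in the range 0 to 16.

8

Multiply the listed residues: 1 · 16 · 4 · 15 = 16 → 64 → 960.
Reducing modulo 17: 960 = 56·17 + 8, so 10^30 ≡ 8.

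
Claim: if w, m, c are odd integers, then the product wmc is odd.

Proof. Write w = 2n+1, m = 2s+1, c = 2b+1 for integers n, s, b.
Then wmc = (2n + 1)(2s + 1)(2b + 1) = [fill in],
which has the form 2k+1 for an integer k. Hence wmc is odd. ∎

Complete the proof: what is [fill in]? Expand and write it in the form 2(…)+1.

Expanding: (2n + 1)(2s + 1)(2b + 1) = 8bns + 4bn + 4bs + 2b + 4ns + 2n + 2s + 1.
Every term except the constant is even, so this is 2(4bns + 2bn + 2bs + b + 2ns + n + s) + 1,
and 4bns + 2bn + 2bs + b + 2ns + n + s ∈ ℤ gives the required form.

2(4bns + 2bn + 2bs + b + 2ns + n + s) + 1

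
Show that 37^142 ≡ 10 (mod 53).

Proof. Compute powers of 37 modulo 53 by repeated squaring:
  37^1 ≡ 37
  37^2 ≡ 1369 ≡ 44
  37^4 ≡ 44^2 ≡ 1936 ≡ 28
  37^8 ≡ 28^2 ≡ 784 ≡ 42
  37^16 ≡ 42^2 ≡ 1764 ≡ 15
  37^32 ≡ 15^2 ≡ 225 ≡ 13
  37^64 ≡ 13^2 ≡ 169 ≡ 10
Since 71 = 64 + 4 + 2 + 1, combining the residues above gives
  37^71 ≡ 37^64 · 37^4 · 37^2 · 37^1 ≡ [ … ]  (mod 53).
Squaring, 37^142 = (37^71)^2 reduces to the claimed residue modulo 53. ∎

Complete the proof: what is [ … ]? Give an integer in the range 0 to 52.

40

Multiply the listed residues: 10 · 28 · 44 · 37 = 280 → 12320 → 455840.
Reducing modulo 53: 455840 = 8600·53 + 40, so 37^71 ≡ 40.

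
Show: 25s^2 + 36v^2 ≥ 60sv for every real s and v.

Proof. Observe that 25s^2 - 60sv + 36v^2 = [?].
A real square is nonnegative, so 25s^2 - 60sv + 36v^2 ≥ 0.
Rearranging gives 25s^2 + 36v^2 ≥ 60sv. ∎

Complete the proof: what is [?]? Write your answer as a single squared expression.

25s^2 - 60sv + 36v^2 is a perfect-square trinomial: the outer terms are (5s)^2 and (6v)^2, and the cross term is -2·5s·6v.
So 25s^2 - 60sv + 36v^2 = (5s - 6v)^2 ≥ 0.

(5s - 6v)^2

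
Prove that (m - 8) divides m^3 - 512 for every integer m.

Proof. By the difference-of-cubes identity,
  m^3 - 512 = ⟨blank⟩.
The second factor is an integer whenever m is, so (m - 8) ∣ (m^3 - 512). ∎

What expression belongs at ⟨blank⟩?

a^3 - b^3 = (a - b)(a^2 + ab + b^2). With a = m, b = 8:
m^3 - 512 = (m - 8)(m^2 + 8m + 64).

(m - 8)(m^2 + 8m + 64)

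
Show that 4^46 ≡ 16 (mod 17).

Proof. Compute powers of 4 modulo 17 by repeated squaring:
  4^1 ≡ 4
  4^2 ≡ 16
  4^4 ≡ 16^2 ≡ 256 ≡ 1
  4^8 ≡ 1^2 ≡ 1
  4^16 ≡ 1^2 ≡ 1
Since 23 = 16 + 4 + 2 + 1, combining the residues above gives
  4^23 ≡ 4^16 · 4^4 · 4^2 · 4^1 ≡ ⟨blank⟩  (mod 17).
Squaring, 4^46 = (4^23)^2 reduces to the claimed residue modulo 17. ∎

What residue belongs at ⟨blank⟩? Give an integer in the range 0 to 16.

Multiply the listed residues: 1 · 1 · 16 · 4 = 1 → 16 → 64.
Reducing modulo 17: 64 = 3·17 + 13, so 4^23 ≡ 13.

13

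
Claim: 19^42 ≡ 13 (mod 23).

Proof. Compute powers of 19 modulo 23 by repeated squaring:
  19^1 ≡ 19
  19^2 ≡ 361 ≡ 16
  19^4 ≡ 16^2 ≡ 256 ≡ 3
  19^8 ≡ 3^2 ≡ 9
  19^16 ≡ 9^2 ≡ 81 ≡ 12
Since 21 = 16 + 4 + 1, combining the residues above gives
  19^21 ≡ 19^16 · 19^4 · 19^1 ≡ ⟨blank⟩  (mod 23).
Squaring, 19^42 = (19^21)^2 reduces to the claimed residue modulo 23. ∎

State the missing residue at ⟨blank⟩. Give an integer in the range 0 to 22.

17

Multiply the listed residues: 12 · 3 · 19 = 36 → 684.
Reducing modulo 23: 684 = 29·23 + 17, so 19^21 ≡ 17.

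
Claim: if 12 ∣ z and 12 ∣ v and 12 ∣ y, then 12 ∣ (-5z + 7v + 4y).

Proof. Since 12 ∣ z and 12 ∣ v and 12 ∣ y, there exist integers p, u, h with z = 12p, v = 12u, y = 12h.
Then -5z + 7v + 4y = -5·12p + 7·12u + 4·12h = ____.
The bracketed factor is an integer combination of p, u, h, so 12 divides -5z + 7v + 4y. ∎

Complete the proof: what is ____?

Each term has a factor of 12: -5·12p + 7·12u + 4·12h = 12·(4h - 5p + 7u).
Since 4h - 5p + 7u is an integer, 12 ∣ (-5z + 7v + 4y).

12(4h - 5p + 7u)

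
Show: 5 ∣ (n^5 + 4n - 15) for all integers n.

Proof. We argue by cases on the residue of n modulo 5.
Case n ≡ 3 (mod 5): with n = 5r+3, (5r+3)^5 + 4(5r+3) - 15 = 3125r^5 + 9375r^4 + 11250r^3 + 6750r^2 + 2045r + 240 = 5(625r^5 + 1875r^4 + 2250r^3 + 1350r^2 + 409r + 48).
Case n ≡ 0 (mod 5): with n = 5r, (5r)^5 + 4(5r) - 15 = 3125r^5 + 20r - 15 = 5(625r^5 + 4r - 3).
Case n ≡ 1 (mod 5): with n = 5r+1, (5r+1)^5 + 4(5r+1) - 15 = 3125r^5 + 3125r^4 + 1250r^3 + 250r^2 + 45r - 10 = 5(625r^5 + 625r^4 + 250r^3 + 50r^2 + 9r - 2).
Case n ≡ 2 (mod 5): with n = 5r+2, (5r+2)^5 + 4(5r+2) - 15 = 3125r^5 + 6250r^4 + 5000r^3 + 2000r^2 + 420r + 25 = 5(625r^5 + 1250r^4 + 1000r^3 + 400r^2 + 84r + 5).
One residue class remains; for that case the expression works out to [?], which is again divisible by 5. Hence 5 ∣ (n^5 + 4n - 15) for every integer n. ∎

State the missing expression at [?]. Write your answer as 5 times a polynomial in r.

5(625r^5 + 2500r^4 + 4000r^3 + 3200r^2 + 1284r + 205)

The residues treated are {3, 0, 1, 2}, so the missing case is n ≡ 4 (mod 5); write n = 5r+4.
Then (5r+4)^5 + 4(5r+4) - 15 = 3125r^5 + 12500r^4 + 20000r^3 + 16000r^2 + 6420r + 1025 = 5(625r^5 + 2500r^4 + 4000r^3 + 3200r^2 + 1284r + 205).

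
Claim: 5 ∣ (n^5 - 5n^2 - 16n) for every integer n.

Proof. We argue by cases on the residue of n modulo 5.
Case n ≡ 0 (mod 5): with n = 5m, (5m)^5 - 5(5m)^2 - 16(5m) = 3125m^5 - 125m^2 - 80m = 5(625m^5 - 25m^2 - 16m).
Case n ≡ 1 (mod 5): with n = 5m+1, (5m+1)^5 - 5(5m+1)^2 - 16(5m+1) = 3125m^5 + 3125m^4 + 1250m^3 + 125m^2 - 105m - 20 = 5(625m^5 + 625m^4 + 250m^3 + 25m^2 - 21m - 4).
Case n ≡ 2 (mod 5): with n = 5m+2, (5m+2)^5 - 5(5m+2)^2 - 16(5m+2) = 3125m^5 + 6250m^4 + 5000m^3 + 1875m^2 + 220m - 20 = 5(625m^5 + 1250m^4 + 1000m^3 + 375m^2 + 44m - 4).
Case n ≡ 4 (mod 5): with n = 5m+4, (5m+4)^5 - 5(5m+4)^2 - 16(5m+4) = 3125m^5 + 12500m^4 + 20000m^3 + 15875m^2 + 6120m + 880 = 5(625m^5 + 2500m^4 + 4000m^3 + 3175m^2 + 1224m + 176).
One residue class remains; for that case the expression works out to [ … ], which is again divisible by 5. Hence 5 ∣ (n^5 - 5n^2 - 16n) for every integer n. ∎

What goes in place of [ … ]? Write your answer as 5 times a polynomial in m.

Only n ≡ 3 (mod 5) is unaccounted for. Put n = 5m+3:
(5m+3)^5 - 5(5m+3)^2 - 16(5m+3) expands to 3125m^5 + 9375m^4 + 11250m^3 + 6625m^2 + 1795m + 150,
and factoring out 5 leaves 5(625m^5 + 1875m^4 + 2250m^3 + 1325m^2 + 359m + 30).

5(625m^5 + 1875m^4 + 2250m^3 + 1325m^2 + 359m + 30)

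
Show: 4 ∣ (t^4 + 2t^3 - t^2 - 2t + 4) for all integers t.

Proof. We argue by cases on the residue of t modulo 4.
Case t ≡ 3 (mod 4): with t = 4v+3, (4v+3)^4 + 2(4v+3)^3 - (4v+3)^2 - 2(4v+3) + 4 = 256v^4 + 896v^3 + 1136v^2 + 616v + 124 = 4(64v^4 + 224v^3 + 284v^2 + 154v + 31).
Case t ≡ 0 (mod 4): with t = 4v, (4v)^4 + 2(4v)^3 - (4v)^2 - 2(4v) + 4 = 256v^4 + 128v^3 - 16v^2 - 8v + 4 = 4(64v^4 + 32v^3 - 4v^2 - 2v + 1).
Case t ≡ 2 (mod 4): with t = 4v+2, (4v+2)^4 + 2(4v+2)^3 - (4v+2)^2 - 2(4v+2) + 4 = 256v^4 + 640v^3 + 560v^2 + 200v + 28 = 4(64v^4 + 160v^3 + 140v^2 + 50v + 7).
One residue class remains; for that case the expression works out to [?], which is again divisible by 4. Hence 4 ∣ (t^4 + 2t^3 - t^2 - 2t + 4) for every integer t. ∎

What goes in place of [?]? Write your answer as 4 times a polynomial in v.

The residues treated are {3, 0, 2}, so the missing case is t ≡ 1 (mod 4); write t = 4v+1.
Then (4v+1)^4 + 2(4v+1)^3 - (4v+1)^2 - 2(4v+1) + 4 = 256v^4 + 384v^3 + 176v^2 + 24v + 4 = 4(64v^4 + 96v^3 + 44v^2 + 6v + 1).

4(64v^4 + 96v^3 + 44v^2 + 6v + 1)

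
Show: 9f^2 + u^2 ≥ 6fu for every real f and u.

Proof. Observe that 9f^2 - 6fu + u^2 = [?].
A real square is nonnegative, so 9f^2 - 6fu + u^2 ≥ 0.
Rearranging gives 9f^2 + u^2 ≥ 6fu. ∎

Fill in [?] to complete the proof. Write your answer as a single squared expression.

(3f - u)^2

The leading and trailing coefficients are 3^2 and 1^2, and 6 = 2·3·1, so the trinomial is (3f - u)^2.
Hence 9f^2 - 6fu + u^2 ≥ 0.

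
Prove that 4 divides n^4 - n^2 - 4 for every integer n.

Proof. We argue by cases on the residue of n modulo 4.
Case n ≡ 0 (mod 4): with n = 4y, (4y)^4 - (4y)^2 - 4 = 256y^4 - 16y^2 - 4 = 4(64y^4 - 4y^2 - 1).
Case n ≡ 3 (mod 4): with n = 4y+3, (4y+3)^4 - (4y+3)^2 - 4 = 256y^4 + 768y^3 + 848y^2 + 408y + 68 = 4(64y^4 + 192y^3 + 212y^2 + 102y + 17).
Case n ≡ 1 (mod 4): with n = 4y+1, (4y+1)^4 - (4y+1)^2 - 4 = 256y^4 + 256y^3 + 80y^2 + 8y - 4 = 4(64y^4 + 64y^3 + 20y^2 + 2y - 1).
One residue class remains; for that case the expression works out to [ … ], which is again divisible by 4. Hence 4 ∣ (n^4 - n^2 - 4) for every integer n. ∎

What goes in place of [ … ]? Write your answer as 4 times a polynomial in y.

4(64y^4 + 128y^3 + 92y^2 + 28y + 2)

The residues treated are {0, 3, 1}, so the missing case is n ≡ 2 (mod 4); write n = 4y+2.
Then (4y+2)^4 - (4y+2)^2 - 4 = 256y^4 + 512y^3 + 368y^2 + 112y + 8 = 4(64y^4 + 128y^3 + 92y^2 + 28y + 2).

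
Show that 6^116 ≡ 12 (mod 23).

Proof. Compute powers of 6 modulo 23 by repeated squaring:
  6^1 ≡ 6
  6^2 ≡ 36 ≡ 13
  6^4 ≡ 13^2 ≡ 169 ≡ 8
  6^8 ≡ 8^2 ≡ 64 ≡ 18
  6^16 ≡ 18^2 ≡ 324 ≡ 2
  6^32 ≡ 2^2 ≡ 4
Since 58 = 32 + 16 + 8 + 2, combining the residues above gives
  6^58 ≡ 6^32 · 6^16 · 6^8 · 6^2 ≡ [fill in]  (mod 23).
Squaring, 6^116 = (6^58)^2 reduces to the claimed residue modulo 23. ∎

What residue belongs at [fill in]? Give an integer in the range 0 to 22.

6^32 · 6^16 · 6^8 · 6^2 ≡ 4 · 2 · 18 · 13 = 1872.
1872 mod 23 = 9, so 6^58 ≡ 9 (mod 23).

9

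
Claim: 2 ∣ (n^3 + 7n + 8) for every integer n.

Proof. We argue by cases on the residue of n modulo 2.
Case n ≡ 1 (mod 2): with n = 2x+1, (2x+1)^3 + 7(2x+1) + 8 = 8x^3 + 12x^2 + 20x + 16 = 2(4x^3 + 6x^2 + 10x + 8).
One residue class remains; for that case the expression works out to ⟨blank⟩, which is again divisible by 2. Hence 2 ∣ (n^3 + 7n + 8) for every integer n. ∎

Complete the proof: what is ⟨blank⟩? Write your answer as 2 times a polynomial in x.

Only n ≡ 0 (mod 2) is unaccounted for. Put n = 2x:
(2x)^3 + 7(2x) + 8 expands to 8x^3 + 14x + 8,
and factoring out 2 leaves 2(4x^3 + 7x + 4).

2(4x^3 + 7x + 4)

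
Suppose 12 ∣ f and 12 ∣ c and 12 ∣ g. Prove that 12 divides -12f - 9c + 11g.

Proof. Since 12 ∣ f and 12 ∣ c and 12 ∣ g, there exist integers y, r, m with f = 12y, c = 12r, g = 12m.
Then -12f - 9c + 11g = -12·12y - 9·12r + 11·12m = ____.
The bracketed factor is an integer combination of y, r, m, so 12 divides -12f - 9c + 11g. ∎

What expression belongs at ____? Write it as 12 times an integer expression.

12(11m - 9r - 12y)

Each term has a factor of 12: -12·12y - 9·12r + 11·12m = 12·(11m - 9r - 12y).
Since 11m - 9r - 12y is an integer, 12 ∣ (-12f - 9c + 11g).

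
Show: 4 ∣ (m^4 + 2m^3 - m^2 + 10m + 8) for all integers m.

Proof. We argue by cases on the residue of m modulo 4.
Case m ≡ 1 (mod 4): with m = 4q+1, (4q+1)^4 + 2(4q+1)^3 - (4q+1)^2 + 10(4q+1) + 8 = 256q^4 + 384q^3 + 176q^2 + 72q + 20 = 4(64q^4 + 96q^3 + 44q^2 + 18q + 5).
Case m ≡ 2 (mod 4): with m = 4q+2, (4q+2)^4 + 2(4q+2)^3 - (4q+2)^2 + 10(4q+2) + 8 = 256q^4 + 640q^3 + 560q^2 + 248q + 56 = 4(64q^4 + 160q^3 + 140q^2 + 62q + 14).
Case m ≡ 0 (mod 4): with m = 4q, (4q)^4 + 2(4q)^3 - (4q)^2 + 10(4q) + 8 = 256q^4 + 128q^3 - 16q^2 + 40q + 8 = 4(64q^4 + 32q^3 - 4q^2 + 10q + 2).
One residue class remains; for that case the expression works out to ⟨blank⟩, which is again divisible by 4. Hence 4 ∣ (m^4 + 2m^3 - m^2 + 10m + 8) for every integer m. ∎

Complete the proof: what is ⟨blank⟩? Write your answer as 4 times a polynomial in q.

4(64q^4 + 224q^3 + 284q^2 + 166q + 41)

Only m ≡ 3 (mod 4) is unaccounted for. Put m = 4q+3:
(4q+3)^4 + 2(4q+3)^3 - (4q+3)^2 + 10(4q+3) + 8 expands to 256q^4 + 896q^3 + 1136q^2 + 664q + 164,
and factoring out 4 leaves 4(64q^4 + 224q^3 + 284q^2 + 166q + 41).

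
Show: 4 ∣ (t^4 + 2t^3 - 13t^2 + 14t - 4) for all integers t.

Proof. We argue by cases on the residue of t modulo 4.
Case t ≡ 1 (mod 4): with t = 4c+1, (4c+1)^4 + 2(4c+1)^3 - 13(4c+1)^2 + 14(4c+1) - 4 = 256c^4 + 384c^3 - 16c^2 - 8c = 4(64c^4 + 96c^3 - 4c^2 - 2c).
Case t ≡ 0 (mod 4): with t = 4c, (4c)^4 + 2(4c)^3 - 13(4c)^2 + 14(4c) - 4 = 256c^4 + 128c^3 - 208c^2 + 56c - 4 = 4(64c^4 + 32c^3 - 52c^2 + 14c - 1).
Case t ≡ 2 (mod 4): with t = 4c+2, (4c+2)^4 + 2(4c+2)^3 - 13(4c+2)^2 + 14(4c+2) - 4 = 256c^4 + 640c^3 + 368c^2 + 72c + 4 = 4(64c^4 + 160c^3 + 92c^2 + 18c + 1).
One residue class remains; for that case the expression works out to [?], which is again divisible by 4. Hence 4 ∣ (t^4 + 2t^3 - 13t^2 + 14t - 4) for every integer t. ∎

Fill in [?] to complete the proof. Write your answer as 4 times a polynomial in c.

Only t ≡ 3 (mod 4) is unaccounted for. Put t = 4c+3:
(4c+3)^4 + 2(4c+3)^3 - 13(4c+3)^2 + 14(4c+3) - 4 expands to 256c^4 + 896c^3 + 944c^2 + 392c + 56,
and factoring out 4 leaves 4(64c^4 + 224c^3 + 236c^2 + 98c + 14).

4(64c^4 + 224c^3 + 236c^2 + 98c + 14)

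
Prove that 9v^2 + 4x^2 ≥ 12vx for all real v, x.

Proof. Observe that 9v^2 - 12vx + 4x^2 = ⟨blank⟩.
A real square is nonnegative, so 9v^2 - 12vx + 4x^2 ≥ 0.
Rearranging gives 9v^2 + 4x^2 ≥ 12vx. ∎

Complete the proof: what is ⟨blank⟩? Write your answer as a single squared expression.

(3v - 2x)^2

The leading and trailing coefficients are 3^2 and 2^2, and 12 = 2·3·2, so the trinomial is (3v - 2x)^2.
Hence 9v^2 - 12vx + 4x^2 ≥ 0.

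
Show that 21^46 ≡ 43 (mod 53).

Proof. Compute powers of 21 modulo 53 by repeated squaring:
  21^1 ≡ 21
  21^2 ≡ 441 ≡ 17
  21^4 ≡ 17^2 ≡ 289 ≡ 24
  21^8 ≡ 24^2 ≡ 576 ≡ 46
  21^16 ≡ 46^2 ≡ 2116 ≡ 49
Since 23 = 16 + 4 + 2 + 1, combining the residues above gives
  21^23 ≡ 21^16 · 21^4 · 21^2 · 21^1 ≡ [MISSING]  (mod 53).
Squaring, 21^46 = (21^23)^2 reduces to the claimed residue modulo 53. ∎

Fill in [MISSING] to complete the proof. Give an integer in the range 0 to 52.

21^16 · 21^4 · 21^2 · 21^1 ≡ 49 · 24 · 17 · 21 = 419832.
419832 mod 53 = 19, so 21^23 ≡ 19 (mod 53).

19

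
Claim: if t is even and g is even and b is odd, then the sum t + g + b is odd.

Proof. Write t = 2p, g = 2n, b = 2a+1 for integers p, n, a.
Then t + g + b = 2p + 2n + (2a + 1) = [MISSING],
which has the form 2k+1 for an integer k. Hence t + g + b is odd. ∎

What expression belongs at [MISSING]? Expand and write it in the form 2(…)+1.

2(a + n + p) + 1

Expanding: 2p + 2n + (2a + 1) = 2a + 2n + 2p + 1.
Every term except the constant is even, so this is 2(a + n + p) + 1,
and a + n + p ∈ ℤ gives the required form.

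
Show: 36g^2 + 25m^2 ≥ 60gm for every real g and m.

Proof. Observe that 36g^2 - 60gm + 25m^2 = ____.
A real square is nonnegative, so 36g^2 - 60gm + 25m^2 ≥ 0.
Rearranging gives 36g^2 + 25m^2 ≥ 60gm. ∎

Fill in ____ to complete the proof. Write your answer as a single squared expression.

(6g - 5m)^2

The leading and trailing coefficients are 6^2 and 5^2, and 60 = 2·6·5, so the trinomial is (6g - 5m)^2.
Hence 36g^2 - 60gm + 25m^2 ≥ 0.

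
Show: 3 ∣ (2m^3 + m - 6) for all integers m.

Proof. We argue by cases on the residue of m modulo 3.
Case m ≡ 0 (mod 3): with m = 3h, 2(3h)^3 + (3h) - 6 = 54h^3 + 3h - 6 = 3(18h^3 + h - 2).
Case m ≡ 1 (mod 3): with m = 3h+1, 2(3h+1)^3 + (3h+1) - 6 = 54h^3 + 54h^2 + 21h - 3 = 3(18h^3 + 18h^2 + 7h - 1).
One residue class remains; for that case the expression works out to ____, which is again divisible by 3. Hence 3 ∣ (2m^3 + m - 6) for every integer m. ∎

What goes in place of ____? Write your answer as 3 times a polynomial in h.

3(18h^3 + 36h^2 + 25h + 4)

The residues treated are {0, 1}, so the missing case is m ≡ 2 (mod 3); write m = 3h+2.
Then 2(3h+2)^3 + (3h+2) - 6 = 54h^3 + 108h^2 + 75h + 12 = 3(18h^3 + 36h^2 + 25h + 4).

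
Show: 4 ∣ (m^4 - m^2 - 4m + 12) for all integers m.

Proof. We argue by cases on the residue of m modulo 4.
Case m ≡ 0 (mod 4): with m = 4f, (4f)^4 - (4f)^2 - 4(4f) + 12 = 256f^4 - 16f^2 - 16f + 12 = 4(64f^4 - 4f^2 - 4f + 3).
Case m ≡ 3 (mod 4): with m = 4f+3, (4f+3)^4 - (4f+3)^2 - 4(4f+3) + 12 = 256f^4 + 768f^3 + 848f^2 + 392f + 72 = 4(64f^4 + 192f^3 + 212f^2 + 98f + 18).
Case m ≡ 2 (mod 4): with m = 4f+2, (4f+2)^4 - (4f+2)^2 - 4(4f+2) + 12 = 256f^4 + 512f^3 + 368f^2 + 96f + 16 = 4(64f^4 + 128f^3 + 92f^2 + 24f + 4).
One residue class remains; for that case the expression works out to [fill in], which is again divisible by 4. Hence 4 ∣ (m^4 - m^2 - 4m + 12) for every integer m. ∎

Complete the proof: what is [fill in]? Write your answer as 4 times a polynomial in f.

The residues treated are {0, 3, 2}, so the missing case is m ≡ 1 (mod 4); write m = 4f+1.
Then (4f+1)^4 - (4f+1)^2 - 4(4f+1) + 12 = 256f^4 + 256f^3 + 80f^2 - 8f + 8 = 4(64f^4 + 64f^3 + 20f^2 - 2f + 2).

4(64f^4 + 64f^3 + 20f^2 - 2f + 2)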